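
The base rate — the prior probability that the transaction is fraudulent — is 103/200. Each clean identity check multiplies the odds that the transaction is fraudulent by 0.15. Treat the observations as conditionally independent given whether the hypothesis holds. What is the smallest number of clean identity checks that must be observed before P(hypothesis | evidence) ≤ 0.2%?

4

Prior odds = 0.515/0.485 = 103/97.
Likelihood ratio per clean identity check = 0.15.
Target odds: 0.002 ÷ 0.998 = 1/499.
Need (103/97) × 0.15ⁿ ≤ 1/499, i.e. 0.15ⁿ ≤ 97/51397.
0.15³ = 0.003375 is still above 97/51397 but 0.15⁴ = 81/160000 is at or below it, so n = 4.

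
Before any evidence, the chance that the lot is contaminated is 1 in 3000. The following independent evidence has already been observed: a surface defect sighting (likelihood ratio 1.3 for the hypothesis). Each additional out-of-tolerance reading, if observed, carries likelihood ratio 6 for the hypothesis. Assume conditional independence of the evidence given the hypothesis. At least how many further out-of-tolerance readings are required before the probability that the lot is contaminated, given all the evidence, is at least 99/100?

Prior odds = (1/3000)/(2999/3000) = 1/2999.
Bayes factor of the evidence already in hand = 1.3.
Odds after that evidence = (1/2999) × 1.3 = 13/29990.
Target odds = 0.99/0.01 = 99.
Need 6ⁿ ≥ 99 ÷ (13/29990) = 2969010/13.
6⁶ = 46656 falls short of 2969010/13 but 6⁷ = 279936 reaches it, so n = 7.

7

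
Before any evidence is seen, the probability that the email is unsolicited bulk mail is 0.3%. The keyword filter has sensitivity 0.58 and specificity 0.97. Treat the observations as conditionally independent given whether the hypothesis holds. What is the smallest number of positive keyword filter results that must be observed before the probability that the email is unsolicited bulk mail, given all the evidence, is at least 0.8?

3

Prior odds = 0.003/0.997 = 3/997.
False-positive rate = 1 − 0.97 = 0.03; likelihood ratio of a positive = 0.58/0.03 = 58/3.
Target posterior odds = 0.8/0.2 = 4.
Require (58/3)ⁿ ≥ 4 ÷ (3/997) = 3988/3.
(58/3)² = 3364/9 falls short of 3988/3 but (58/3)³ = 195112/27 reaches it, so n = 3.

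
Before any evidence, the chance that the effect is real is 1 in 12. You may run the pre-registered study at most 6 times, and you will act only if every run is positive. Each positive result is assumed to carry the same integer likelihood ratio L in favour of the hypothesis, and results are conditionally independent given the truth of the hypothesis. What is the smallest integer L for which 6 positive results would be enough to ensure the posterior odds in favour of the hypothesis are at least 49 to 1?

Prior odds = (1/12)/(11/12) = 1/11.
Target odds = 49.
Need L⁶ ≥ 49 ÷ (1/11) = 539.
2⁶ = 64 < 539 ≤ 729 = 3⁶, so L = 3.

3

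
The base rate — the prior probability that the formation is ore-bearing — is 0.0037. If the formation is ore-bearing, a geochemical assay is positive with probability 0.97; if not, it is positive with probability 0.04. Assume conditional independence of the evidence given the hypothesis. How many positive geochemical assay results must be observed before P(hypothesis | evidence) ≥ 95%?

3

Prior odds = 0.0037/0.9963 = 37/9963.
Likelihood ratio of a positive = 0.97/0.04 = 24.25.
Target odds: 0.95 ÷ 0.05 = 19.
Need (37/9963) × 24.25ⁿ ≥ 19, i.e. 24.25ⁿ ≥ 189297/37.
24.25² = 588.0625 falls short of 189297/37 but 24.25³ = 912673/64 reaches it, so n = 3.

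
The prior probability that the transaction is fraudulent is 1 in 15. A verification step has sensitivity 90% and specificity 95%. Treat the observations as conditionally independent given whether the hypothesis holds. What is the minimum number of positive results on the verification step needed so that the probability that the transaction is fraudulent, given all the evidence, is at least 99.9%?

4

Prior odds: (1/15) ÷ (14/15) = 1/14.
False-positive rate = 1 − 0.95 = 0.05; likelihood ratio of a positive = 0.9/0.05 = 18.
Target posterior odds = 0.999/0.001 = 999.
Require 18ⁿ ≥ 999 ÷ (1/14) = 13986.
18³ = 5832 falls short of 13986 but 18⁴ = 104976 reaches it, so n = 4.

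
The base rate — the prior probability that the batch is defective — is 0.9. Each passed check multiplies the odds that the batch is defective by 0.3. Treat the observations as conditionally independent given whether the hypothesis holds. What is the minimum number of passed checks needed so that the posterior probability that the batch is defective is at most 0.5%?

7

Prior odds = 0.9/0.1 = 9.
Likelihood ratio per passed check = 0.3.
Target posterior odds = 0.005/0.995 = 1/199.
Need 9 × 0.3ⁿ ≤ 1/199, i.e. 0.3ⁿ ≤ 1/1791.
0.3⁶ = 729/1000000 is still above 1/1791 but 0.3⁷ = 2187/10000000 is at or below it, so n = 7.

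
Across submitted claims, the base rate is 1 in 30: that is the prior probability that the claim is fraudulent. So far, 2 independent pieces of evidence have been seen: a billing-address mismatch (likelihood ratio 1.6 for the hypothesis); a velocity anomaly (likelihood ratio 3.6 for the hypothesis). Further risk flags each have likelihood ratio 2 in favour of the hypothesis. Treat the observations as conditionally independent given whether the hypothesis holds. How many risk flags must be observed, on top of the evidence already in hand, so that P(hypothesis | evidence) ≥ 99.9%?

13

Prior odds = (1/30)/(29/30) = 1/29.
Combined Bayes factor of the evidence already in hand = 1.6 × 3.6 = 5.76.
Odds after that evidence = (1/29) × 5.76 = 144/725.
Target odds = 0.999/0.001 = 999.
Need 2ⁿ ≥ 999 ÷ (144/725) = 5029.6875.
2¹² = 4096 falls short of 5029.6875 but 2¹³ = 8192 reaches it, so n = 13.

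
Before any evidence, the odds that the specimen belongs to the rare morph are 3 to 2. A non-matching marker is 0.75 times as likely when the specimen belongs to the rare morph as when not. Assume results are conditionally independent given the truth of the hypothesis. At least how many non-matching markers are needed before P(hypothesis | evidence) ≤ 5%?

Prior odds = 1.5.
Likelihood ratio per non-matching marker = 0.75.
Target posterior odds = 0.05/0.95 = 1/19.
Require 0.75ⁿ ≤ 1/19 ÷ 1.5 = 2/57.
0.75¹¹ = 177147/4194304 is still above 2/57 but 0.75¹² = 531441/16777216 is at or below it, so n = 12.

12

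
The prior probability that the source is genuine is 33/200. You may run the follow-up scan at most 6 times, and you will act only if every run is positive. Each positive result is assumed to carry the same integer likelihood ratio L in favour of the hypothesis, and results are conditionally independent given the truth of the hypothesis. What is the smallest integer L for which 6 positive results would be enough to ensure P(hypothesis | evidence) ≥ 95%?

3

Prior odds = 0.165/0.835 = 33/167.
Target odds = 0.95/0.05 = 19.
Need L⁶ ≥ 19 ÷ (33/167) = 3173/33.
2⁶ = 64 < 3173/33 ≤ 729 = 3⁶, so L = 3.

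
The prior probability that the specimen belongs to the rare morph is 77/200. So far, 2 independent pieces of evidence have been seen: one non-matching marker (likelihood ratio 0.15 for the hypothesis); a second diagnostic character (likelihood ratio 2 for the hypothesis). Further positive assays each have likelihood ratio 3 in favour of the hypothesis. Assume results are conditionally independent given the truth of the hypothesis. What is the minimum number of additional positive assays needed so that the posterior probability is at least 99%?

Prior odds = 0.385/0.615 = 77/123.
Combined Bayes factor of the evidence already in hand = 0.15 × 2 = 0.3.
Odds after that evidence = (77/123) × 0.3 = 77/410.
Target odds = 0.99/0.01 = 99.
Need 3ⁿ ≥ 99 ÷ (77/410) = 3690/7.
3⁵ = 243 falls short of 3690/7 but 3⁶ = 729 reaches it, so n = 6.

6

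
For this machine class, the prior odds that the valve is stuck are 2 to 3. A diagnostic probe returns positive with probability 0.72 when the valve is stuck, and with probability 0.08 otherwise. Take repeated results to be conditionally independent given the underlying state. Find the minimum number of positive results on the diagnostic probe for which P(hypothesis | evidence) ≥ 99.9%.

4

Prior odds = 2/3.
Likelihood ratio of a positive result = 0.72/0.08 = 9.
Target odds: 0.999 ÷ 0.001 = 999.
Need (2/3) × 9ⁿ ≥ 999, i.e. 9ⁿ ≥ 1498.5.
9³ = 729 falls short of 1498.5 but 9⁴ = 6561 reaches it, so n = 4.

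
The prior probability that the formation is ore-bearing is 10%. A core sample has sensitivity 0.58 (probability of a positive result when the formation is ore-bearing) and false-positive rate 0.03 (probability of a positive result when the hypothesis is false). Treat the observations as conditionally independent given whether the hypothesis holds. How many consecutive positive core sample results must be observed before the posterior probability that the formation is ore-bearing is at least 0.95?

Prior odds: 0.1 ÷ 0.9 = 1/9.
Likelihood ratio of a positive result = 0.58/0.03 = 58/3.
Target posterior odds = 0.95/0.05 = 19.
Require (58/3)ⁿ ≥ 19 ÷ (1/9) = 171.
(58/3)¹ = 58/3 falls short of 171 but (58/3)² = 3364/9 reaches it, so n = 2.

2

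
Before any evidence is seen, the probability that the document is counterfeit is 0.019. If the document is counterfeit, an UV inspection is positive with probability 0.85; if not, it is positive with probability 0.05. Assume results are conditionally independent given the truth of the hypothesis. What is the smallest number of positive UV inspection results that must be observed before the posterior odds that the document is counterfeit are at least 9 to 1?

3

Prior odds = 0.019/0.981 = 19/981.
Likelihood ratio of a positive = 0.85/0.05 = 17.
Target odds = 9.
Need (19/981) × 17ⁿ ≥ 9, i.e. 17ⁿ ≥ 8829/19.
17² = 289 falls short of 8829/19 but 17³ = 4913 reaches it, so n = 3.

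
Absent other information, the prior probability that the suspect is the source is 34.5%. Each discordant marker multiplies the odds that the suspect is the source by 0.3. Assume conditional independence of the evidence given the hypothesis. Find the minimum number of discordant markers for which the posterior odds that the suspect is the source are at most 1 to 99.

Prior odds = 0.345/0.655 = 69/131.
Likelihood ratio per discordant marker = 0.3.
Target odds = 1/99.
Require 0.3ⁿ ≤ 1/99 ÷ (69/131) = 131/6831.
0.3³ = 0.027 is still above 131/6831 but 0.3⁴ = 0.0081 is at or below it, so n = 4.

4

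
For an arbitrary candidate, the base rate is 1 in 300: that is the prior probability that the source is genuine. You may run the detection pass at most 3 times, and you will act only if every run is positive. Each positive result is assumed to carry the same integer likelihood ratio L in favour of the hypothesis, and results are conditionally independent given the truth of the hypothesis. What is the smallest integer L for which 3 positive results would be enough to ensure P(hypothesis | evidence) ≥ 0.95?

18

Prior odds = (1/300)/(299/300) = 1/299.
Target odds = 0.95/0.05 = 19.
Need L³ ≥ 19 ÷ (1/299) = 5681.
17³ = 4913 < 5681 ≤ 5832 = 18³, so L = 18.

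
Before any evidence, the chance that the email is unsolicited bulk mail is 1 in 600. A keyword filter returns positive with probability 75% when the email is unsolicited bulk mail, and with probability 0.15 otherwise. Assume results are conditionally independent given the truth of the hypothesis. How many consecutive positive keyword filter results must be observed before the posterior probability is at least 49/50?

Prior odds = (1/600)/(599/600) = 1/599.
Likelihood ratio of a positive result = 0.75/0.15 = 5.
Target odds: 0.98 ÷ 0.02 = 49.
Require 5ⁿ ≥ 49 ÷ (1/599) = 29351.
5⁶ = 15625 falls short of 29351 but 5⁷ = 78125 reaches it, so n = 7.

7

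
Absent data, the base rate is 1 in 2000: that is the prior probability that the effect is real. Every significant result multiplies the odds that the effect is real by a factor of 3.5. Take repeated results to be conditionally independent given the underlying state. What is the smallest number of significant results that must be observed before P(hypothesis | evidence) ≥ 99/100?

10

Prior odds: 0.0005 ÷ 0.9995 = 1/1999.
Likelihood ratio per significant result = 3.5.
Target odds: 0.99 ÷ 0.01 = 99.
Require 3.5ⁿ ≥ 99 ÷ (1/1999) = 197901.
3.5⁹ = 40353607/512 falls short of 197901 but 3.5¹⁰ = 282475249/1024 reaches it, so n = 10.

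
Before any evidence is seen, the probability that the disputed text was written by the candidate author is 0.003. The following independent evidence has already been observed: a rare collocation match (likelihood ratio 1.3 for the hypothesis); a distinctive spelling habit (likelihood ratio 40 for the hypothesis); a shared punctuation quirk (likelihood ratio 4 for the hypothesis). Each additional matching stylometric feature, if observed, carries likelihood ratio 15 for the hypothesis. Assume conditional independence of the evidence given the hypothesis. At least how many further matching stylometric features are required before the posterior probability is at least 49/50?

2

Prior odds = 0.003/0.997 = 3/997.
Combined Bayes factor of the evidence already in hand = 1.3 × 40 × 4 = 208.
Odds after that evidence = (3/997) × 208 = 624/997.
Target odds = 0.98/0.02 = 49.
Need 15ⁿ ≥ 49 ÷ (624/997) = 48853/624.
15¹ = 15 falls short of 48853/624 but 15² = 225 reaches it, so n = 2.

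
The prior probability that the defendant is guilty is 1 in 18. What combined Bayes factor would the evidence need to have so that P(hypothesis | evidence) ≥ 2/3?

34

Prior odds = (1/18)/(17/18) = 1/17.
Target odds = (2/3)/(1/3) = 2.
Required Bayes factor = 2 ÷ (1/17) = 34.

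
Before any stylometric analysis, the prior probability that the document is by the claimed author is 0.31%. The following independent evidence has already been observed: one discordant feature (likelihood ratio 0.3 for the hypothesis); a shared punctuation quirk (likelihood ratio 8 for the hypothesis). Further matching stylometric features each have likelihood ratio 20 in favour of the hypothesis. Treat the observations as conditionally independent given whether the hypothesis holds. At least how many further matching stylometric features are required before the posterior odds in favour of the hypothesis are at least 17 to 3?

3

Prior odds = 0.0031/0.9969 = 31/9969.
Combined Bayes factor of the evidence already in hand = 0.3 × 8 = 2.4.
Odds after that evidence = (31/9969) × 2.4 = 124/16615.
Target odds = 17/3.
Need 20ⁿ ≥ 17/3 ÷ (124/16615) = 282455/372.
20² = 400 falls short of 282455/372 but 20³ = 8000 reaches it, so n = 3.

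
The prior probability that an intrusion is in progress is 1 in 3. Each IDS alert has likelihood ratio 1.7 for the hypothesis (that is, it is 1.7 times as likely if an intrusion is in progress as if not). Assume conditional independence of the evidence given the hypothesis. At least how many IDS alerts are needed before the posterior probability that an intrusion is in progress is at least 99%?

Prior odds: (1/3) ÷ (2/3) = 0.5.
Likelihood ratio per IDS alert = 1.7.
Target posterior odds = 0.99/0.01 = 99.
Need 0.5 × 1.7ⁿ ≥ 99, i.e. 1.7ⁿ ≥ 198.
1.7⁹ ≈118.588 falls short of 198 but 1.7¹⁰ ≈201.599 reaches it, so n = 10.

10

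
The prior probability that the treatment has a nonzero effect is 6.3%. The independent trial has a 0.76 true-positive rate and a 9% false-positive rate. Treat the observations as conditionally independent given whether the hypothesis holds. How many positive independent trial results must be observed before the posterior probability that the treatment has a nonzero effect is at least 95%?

3

Prior odds: 0.063 ÷ 0.937 = 63/937.
Likelihood ratio of a positive result = 0.76/0.09 = 76/9.
Target posterior odds = 0.95/0.05 = 19.
Require (76/9)ⁿ ≥ 19 ÷ (63/937) = 17803/63.
(76/9)² = 5776/81 falls short of 17803/63 but (76/9)³ = 438976/729 reaches it, so n = 3.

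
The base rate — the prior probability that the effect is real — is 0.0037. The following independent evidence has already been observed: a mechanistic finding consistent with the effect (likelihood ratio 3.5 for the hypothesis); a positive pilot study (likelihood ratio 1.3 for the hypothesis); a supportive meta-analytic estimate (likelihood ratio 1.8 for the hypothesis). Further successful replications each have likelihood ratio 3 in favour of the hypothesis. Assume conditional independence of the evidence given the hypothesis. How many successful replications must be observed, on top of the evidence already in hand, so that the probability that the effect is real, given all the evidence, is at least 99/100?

Prior odds = 0.0037/0.9963 = 37/9963.
Combined Bayes factor of the evidence already in hand = 3.5 × 1.3 × 1.8 = 8.19.
Odds after that evidence = (37/9963) × 8.19 = 3367/110700.
Target odds = 0.99/0.01 = 99.
Need 3ⁿ ≥ 99 ÷ (3367/110700) = 10959300/3367.
3⁷ = 2187 falls short of 10959300/3367 but 3⁸ = 6561 reaches it, so n = 8.

8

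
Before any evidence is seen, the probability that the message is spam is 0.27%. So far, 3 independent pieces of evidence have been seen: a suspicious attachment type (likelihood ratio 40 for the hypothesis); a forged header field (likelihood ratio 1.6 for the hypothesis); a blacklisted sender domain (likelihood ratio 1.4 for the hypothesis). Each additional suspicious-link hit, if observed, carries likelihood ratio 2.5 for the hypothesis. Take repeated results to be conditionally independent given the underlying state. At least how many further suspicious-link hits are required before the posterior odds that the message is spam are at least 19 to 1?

Prior odds = 0.0027/0.9973 = 27/9973.
Combined Bayes factor of the evidence already in hand = 40 × 1.6 × 1.4 = 89.6.
Odds after that evidence = (27/9973) × 89.6 = 12096/49865.
Target odds = 19.
Need 2.5ⁿ ≥ 19 ÷ (12096/49865) = 947435/12096.
2.5⁴ = 39.0625 falls short of 947435/12096 but 2.5⁵ = 97.65625 reaches it, so n = 5.

5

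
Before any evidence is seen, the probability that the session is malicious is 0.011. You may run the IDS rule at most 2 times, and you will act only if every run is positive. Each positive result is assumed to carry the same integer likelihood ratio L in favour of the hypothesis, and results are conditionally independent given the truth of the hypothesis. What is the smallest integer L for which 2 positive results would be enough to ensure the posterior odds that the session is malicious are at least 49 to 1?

67

Prior odds = 0.011/0.989 = 11/989.
Target odds = 49.
Need L² ≥ 49 ÷ (11/989) = 48461/11.
66² = 4356 < 48461/11 ≤ 4489 = 67², so L = 67.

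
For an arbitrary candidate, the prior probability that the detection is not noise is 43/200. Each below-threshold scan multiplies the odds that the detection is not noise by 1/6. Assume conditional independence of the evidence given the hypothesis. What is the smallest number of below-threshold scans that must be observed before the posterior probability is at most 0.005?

3

Prior odds = 0.215/0.785 = 43/157.
Likelihood ratio per below-threshold scan = 1/6.
Target odds: 0.005 ÷ 0.995 = 1/199.
Require (1/6)ⁿ ≤ 1/199 ÷ (43/157) = 157/8557.
(1/6)² = 1/36 is still above 157/8557 but (1/6)³ = 1/216 is at or below it, so n = 3.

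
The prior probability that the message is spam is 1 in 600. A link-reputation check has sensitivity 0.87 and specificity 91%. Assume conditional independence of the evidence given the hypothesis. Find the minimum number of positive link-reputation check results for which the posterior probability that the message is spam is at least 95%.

Prior odds = (1/600)/(599/600) = 1/599.
False-positive rate = 1 − 0.91 = 0.09; likelihood ratio of a positive = 0.87/0.09 = 29/3.
Target odds: 0.95 ÷ 0.05 = 19.
Need (1/599) × (29/3)ⁿ ≥ 19, i.e. (29/3)ⁿ ≥ 11381.
(29/3)⁴ = 707281/81 falls short of 11381 but (29/3)⁵ = 20511149/243 reaches it, so n = 5.

5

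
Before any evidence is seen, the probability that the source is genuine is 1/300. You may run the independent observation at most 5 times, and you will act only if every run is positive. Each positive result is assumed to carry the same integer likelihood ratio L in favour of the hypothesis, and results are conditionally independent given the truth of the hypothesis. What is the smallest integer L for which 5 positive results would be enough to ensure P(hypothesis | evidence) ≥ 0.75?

4

Prior odds = (1/300)/(299/300) = 1/299.
Target odds = 0.75/0.25 = 3.
Need L⁵ ≥ 3 ÷ (1/299) = 897.
3⁵ = 243 < 897 ≤ 1024 = 4⁵, so L = 4.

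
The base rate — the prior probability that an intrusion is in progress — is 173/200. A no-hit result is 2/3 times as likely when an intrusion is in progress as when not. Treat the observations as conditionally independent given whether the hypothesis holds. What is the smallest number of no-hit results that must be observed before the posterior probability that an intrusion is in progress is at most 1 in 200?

Prior odds: 0.865 ÷ 0.135 = 173/27.
Likelihood ratio per no-hit result = 2/3.
Target odds: 0.005 ÷ 0.995 = 1/199.
Require (2/3)ⁿ ≤ 1/199 ÷ (173/27) = 27/34427.
(2/3)¹⁷ = 131072/129140163 is still above 27/34427 but (2/3)¹⁸ = 262144/387420489 is at or below it, so n = 18.

18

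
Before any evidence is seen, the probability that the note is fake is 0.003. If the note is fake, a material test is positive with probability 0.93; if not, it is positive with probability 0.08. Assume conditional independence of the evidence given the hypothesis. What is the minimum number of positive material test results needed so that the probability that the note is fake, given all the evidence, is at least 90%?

4

Prior odds: 0.003 ÷ 0.997 = 3/997.
Likelihood ratio of a positive = 0.93/0.08 = 11.625.
Target odds: 0.9 ÷ 0.1 = 9.
Require 11.625ⁿ ≥ 9 ÷ (3/997) = 2991.
11.625³ = 804357/512 falls short of 2991 but 11.625⁴ = 74805201/4096 reaches it, so n = 4.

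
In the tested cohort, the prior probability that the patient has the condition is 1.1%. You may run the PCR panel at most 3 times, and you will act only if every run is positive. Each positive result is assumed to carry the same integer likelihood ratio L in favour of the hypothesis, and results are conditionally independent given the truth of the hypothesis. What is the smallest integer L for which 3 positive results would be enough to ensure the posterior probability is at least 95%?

Prior odds = 0.011/0.989 = 11/989.
Target odds = 0.95/0.05 = 19.
Need L³ ≥ 19 ÷ (11/989) = 18791/11.
11³ = 1331 < 18791/11 ≤ 1728 = 12³, so L = 12.

12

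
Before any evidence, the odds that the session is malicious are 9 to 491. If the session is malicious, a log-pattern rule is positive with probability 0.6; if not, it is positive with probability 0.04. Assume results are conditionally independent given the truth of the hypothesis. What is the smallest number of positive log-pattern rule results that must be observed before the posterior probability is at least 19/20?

Prior odds = 9/491.
Likelihood ratio of a positive = 0.6/0.04 = 15.
Target posterior odds = 0.95/0.05 = 19.
Require 15ⁿ ≥ 19 ÷ (9/491) = 9329/9.
15² = 225 falls short of 9329/9 but 15³ = 3375 reaches it, so n = 3.

3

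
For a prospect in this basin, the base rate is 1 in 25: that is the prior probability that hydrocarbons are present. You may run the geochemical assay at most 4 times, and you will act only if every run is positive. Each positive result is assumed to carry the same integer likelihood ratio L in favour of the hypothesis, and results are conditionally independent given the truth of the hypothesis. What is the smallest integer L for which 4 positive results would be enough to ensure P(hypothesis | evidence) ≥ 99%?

Prior odds = 0.04/0.96 = 1/24.
Target odds = 0.99/0.01 = 99.
Need L⁴ ≥ 99 ÷ (1/24) = 2376.
6⁴ = 1296 < 2376 ≤ 2401 = 7⁴, so L = 7.

7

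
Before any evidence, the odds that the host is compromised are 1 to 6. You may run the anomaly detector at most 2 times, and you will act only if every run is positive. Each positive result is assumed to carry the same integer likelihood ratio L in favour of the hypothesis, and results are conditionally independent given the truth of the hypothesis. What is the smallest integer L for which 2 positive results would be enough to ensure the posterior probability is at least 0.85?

6

Prior odds = 1/6.
Target odds = 0.85/0.15 = 17/3.
Need L² ≥ 17/3 ÷ (1/6) = 34.
5² = 25 < 34 ≤ 36 = 6², so L = 6.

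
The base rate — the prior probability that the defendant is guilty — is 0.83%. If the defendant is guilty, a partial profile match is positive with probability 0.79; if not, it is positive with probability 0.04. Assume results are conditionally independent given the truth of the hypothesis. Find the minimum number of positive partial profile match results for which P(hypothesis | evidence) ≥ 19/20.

Prior odds = 0.0083/0.9917 = 83/9917.
Likelihood ratio of a positive = 0.79/0.04 = 19.75.
Target odds: 0.95 ÷ 0.05 = 19.
Need (83/9917) × 19.75ⁿ ≥ 19, i.e. 19.75ⁿ ≥ 188423/83.
19.75² = 390.0625 falls short of 188423/83 but 19.75³ = 7703.734375 reaches it, so n = 3.

3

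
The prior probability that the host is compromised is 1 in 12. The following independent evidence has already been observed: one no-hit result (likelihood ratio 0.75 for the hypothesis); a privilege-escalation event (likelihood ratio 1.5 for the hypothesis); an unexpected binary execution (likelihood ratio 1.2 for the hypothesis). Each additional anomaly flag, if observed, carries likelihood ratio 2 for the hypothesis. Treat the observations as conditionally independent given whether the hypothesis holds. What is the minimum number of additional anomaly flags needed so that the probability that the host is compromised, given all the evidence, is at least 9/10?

Prior odds = (1/12)/(11/12) = 1/11.
Combined Bayes factor of the evidence already in hand = 0.75 × 1.5 × 1.2 = 1.35.
Odds after that evidence = (1/11) × 1.35 = 27/220.
Target odds = 0.9/0.1 = 9.
Need 2ⁿ ≥ 9 ÷ (27/220) = 220/3.
2⁶ = 64 falls short of 220/3 but 2⁷ = 128 reaches it, so n = 7.

7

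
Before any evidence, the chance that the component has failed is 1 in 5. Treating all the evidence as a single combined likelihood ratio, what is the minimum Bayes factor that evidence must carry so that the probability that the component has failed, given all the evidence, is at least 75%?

Prior odds = 0.2/0.8 = 0.25.
Target odds = 0.75/0.25 = 3.
Required Bayes factor = 3 ÷ 0.25 = 12.

12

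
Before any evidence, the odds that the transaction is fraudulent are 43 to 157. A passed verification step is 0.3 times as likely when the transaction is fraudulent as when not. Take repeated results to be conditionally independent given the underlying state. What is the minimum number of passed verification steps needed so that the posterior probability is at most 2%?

3

Prior odds = 43/157.
Likelihood ratio per passed verification step = 0.3.
Target posterior odds = 0.02/0.98 = 1/49.
Need (43/157) × 0.3ⁿ ≤ 1/49, i.e. 0.3ⁿ ≤ 157/2107.
0.3² = 0.09 is still above 157/2107 but 0.3³ = 0.027 is at or below it, so n = 3.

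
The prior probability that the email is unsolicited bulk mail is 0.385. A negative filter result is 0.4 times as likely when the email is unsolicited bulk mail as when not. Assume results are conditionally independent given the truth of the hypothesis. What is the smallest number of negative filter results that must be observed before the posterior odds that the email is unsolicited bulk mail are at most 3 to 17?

Prior odds = 0.385/0.615 = 77/123.
Likelihood ratio per negative filter result = 0.4.
Target odds = 3/17.
Need (77/123) × 0.4ⁿ ≤ 3/17, i.e. 0.4ⁿ ≤ 369/1309.
0.4¹ = 0.4 is still above 369/1309 but 0.4² = 0.16 is at or below it, so n = 2.

2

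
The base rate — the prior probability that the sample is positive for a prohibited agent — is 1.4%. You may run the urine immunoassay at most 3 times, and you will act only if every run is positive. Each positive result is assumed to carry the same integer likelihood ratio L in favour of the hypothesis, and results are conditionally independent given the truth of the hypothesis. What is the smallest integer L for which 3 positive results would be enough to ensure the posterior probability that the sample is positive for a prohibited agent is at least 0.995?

Prior odds = 0.014/0.986 = 7/493.
Target odds = 0.995/0.005 = 199.
Need L³ ≥ 199 ÷ (7/493) = 98107/7.
24³ = 13824 < 98107/7 ≤ 15625 = 25³, so L = 25.

25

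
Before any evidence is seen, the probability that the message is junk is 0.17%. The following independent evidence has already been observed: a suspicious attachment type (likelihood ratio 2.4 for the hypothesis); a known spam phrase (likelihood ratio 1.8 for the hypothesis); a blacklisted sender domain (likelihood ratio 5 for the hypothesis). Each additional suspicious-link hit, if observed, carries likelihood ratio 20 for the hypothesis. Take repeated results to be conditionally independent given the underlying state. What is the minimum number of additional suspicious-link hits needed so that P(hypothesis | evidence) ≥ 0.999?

Prior odds = 0.0017/0.9983 = 17/9983.
Combined Bayes factor of the evidence already in hand = 2.4 × 1.8 × 5 = 21.6.
Odds after that evidence = (17/9983) × 21.6 = 1836/49915.
Target odds = 0.999/0.001 = 999.
Need 20ⁿ ≥ 999 ÷ (1836/49915) = 1846855/68.
20³ = 8000 falls short of 1846855/68 but 20⁴ = 160000 reaches it, so n = 4.

4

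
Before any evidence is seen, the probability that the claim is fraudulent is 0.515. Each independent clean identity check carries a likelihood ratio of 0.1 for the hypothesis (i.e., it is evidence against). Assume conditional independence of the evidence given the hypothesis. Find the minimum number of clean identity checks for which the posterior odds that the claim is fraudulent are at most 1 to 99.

3

Prior odds = 0.515/0.485 = 103/97.
Likelihood ratio per clean identity check = 0.1.
Target odds = 1/99.
Require 0.1ⁿ ≤ 1/99 ÷ (103/97) = 97/10197.
0.1² = 0.01 is still above 97/10197 but 0.1³ = 0.001 is at or below it, so n = 3.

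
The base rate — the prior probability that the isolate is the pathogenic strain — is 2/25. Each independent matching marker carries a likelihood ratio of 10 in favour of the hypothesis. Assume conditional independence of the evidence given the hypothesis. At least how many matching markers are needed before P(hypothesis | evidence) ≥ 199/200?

4

Prior odds = 0.08/0.92 = 2/23.
Likelihood ratio per matching marker = 10.
Target odds: 0.995 ÷ 0.005 = 199.
Need (2/23) × 10ⁿ ≥ 199, i.e. 10ⁿ ≥ 2288.5.
10³ = 1000 falls short of 2288.5 but 10⁴ = 10000 reaches it, so n = 4.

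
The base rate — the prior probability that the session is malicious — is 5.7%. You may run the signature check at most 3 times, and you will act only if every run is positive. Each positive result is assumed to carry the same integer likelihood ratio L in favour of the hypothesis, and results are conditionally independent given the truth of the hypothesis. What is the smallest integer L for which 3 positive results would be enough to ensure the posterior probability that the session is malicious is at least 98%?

Prior odds = 0.057/0.943 = 57/943.
Target odds = 0.98/0.02 = 49.
Need L³ ≥ 49 ÷ (57/943) = 46207/57.
9³ = 729 < 46207/57 ≤ 1000 = 10³, so L = 10.

10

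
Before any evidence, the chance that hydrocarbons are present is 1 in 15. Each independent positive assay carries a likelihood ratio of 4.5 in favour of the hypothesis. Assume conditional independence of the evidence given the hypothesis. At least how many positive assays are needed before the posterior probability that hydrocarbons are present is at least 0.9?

4

Prior odds: (1/15) ÷ (14/15) = 1/14.
Likelihood ratio per positive assay = 4.5.
Target posterior odds = 0.9/0.1 = 9.
Need (1/14) × 4.5ⁿ ≥ 9, i.e. 4.5ⁿ ≥ 126.
4.5³ = 91.125 falls short of 126 but 4.5⁴ = 410.0625 reaches it, so n = 4.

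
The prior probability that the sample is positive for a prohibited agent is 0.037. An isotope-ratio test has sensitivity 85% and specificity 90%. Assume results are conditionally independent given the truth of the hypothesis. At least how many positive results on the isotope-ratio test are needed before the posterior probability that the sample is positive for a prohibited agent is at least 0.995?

4

Prior odds = 0.037/0.963 = 37/963.
False-positive rate = 1 − 0.9 = 0.1; likelihood ratio of a positive = 0.85/0.1 = 8.5.
Target posterior odds = 0.995/0.005 = 199.
Need (37/963) × 8.5ⁿ ≥ 199, i.e. 8.5ⁿ ≥ 191637/37.
8.5³ = 614.125 falls short of 191637/37 but 8.5⁴ = 5220.0625 reaches it, so n = 4.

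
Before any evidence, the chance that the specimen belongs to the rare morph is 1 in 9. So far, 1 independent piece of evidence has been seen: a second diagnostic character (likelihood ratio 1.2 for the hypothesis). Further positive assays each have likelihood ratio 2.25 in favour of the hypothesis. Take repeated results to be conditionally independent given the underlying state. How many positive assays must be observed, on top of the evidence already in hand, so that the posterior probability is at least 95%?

Prior odds = (1/9)/(8/9) = 0.125.
Bayes factor of the evidence already in hand = 1.2.
Odds after that evidence = 0.125 × 1.2 = 0.15.
Target odds = 0.95/0.05 = 19.
Need 2.25ⁿ ≥ 19 ÷ 0.15 = 380/3.
2.25⁵ = 59049/1024 falls short of 380/3 but 2.25⁶ = 531441/4096 reaches it, so n = 6.

6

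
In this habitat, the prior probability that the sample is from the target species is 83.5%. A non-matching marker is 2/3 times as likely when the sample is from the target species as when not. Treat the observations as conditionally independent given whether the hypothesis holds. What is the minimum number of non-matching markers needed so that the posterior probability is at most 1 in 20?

Prior odds = 0.835/0.165 = 167/33.
Likelihood ratio per non-matching marker = 2/3.
Target posterior odds = 0.05/0.95 = 1/19.
Need (167/33) × (2/3)ⁿ ≤ 1/19, i.e. (2/3)ⁿ ≤ 33/3173.
(2/3)¹¹ = 2048/177147 is still above 33/3173 but (2/3)¹² = 4096/531441 is at or below it, so n = 12.

12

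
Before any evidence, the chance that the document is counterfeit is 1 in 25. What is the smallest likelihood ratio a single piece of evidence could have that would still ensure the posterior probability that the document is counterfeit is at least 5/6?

120

Prior odds = 0.04/0.96 = 1/24.
Target odds = (5/6)/(1/6) = 5.
Required Bayes factor = 5 ÷ (1/24) = 120.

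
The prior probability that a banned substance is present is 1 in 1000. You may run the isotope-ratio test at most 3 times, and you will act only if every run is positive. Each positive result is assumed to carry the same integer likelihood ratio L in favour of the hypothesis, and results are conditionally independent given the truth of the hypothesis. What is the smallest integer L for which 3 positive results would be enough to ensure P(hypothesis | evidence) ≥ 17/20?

18

Prior odds = 0.001/0.999 = 1/999.
Target odds = 0.85/0.15 = 17/3.
Need L³ ≥ 17/3 ÷ (1/999) = 5661.
17³ = 4913 < 5661 ≤ 5832 = 18³, so L = 18.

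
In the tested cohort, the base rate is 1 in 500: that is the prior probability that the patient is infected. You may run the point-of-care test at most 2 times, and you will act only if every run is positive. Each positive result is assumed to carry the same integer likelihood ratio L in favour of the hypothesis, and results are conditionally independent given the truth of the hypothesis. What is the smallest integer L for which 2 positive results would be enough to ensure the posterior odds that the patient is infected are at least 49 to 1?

157

Prior odds = 0.002/0.998 = 1/499.
Target odds = 49.
Need L² ≥ 49 ÷ (1/499) = 24451.
156² = 24336 < 24451 ≤ 24649 = 157², so L = 157.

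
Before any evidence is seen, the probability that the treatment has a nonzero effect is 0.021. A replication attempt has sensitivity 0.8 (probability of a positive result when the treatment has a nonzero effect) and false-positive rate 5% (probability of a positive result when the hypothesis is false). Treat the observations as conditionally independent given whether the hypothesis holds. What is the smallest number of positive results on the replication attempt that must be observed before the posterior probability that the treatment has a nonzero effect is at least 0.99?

Prior odds: 0.021 ÷ 0.979 = 21/979.
Likelihood ratio of a positive result = 0.8/0.05 = 16.
Target odds: 0.99 ÷ 0.01 = 99.
Require 16ⁿ ≥ 99 ÷ (21/979) = 32307/7.
16³ = 4096 falls short of 32307/7 but 16⁴ = 65536 reaches it, so n = 4.

4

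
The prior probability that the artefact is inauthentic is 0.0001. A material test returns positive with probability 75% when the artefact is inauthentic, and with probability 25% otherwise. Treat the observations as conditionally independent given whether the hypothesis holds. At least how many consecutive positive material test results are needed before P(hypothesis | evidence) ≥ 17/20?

10

Prior odds = 0.0001/0.9999 = 1/9999.
Likelihood ratio of a positive result = 0.75/0.25 = 3.
Target odds: 0.85 ÷ 0.15 = 17/3.
Require 3ⁿ ≥ 17/3 ÷ (1/9999) = 56661.
3⁹ = 19683 falls short of 56661 but 3¹⁰ = 59049 reaches it, so n = 10.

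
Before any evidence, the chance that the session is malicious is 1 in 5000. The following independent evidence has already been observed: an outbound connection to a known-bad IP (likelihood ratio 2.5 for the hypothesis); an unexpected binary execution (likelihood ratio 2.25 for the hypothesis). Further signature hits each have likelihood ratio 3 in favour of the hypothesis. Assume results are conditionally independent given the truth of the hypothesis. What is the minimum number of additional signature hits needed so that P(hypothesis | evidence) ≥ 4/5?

Prior odds = 0.0002/0.9998 = 1/4999.
Combined Bayes factor of the evidence already in hand = 2.5 × 2.25 = 5.625.
Odds after that evidence = (1/4999) × 5.625 = 45/39992.
Target odds = 0.8/0.2 = 4.
Need 3ⁿ ≥ 4 ÷ (45/39992) = 159968/45.
3⁷ = 2187 falls short of 159968/45 but 3⁸ = 6561 reaches it, so n = 8.

8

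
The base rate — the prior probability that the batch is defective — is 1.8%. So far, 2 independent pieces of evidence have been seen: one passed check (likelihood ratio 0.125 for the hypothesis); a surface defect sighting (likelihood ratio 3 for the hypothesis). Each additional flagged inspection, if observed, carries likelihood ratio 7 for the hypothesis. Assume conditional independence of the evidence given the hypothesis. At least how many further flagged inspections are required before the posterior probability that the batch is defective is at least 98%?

Prior odds = 0.018/0.982 = 9/491.
Combined Bayes factor of the evidence already in hand = 0.125 × 3 = 0.375.
Odds after that evidence = (9/491) × 0.375 = 27/3928.
Target odds = 0.98/0.02 = 49.
Need 7ⁿ ≥ 49 ÷ (27/3928) = 192472/27.
7⁴ = 2401 falls short of 192472/27 but 7⁵ = 16807 reaches it, so n = 5.

5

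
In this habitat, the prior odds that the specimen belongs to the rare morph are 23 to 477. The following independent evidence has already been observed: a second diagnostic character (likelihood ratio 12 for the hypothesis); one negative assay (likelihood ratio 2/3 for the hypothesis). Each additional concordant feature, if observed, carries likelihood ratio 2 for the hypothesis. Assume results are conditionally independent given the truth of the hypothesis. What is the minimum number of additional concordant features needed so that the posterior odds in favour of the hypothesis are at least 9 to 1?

5

Prior odds = 23/477.
Combined Bayes factor of the evidence already in hand = 12 × (2/3) = 8.
Odds after that evidence = (23/477) × 8 = 184/477.
Target odds = 9.
Need 2ⁿ ≥ 9 ÷ (184/477) = 4293/184.
2⁴ = 16 falls short of 4293/184 but 2⁵ = 32 reaches it, so n = 5.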